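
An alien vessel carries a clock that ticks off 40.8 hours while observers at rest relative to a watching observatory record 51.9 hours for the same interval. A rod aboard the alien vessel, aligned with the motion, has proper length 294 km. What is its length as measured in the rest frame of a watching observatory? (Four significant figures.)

231.1 km

From Δt = γΔτ: γ = 51.9/40.8 = 1.27206.
L = L₀/γ = 294/1.27206 = 231.1 km.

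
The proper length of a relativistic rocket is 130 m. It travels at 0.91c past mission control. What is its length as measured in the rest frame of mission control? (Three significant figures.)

53.9 m

γ = 1/√(1 − β²) = 1/√(1 − 0.8281) = 1/√0.1719 = 1/0.414608 = 2.4119.
Length contraction: L = L₀/γ = 130/2.4119 = 53.9 m.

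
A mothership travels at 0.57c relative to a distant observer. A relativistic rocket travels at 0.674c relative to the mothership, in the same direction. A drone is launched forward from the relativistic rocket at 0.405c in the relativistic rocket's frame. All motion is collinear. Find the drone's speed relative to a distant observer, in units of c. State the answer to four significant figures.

Compose velocities in two stages. Stage 1 (into S'): u₁ = (0.405+0.674)/(1+0.405×0.674) = 0.84762.
Stage 2 (into S): u = (0.84762+0.57)/(1+0.84762×0.57) = 0.95582, so the speed is 0.9558c.

0.9558c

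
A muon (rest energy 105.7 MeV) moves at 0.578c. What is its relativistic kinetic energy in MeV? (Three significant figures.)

23.8 MeV

γ = 1/√(1 − β²) = 1/√(1 − 0.334084) = 1/√0.665916 = 1/0.816037 = 1.22543.
Kinetic energy: K = (γ − 1)mc² = (1.22543 − 1) × 105.7 MeV = 0.22543 × 105.7 = 23.8 MeV.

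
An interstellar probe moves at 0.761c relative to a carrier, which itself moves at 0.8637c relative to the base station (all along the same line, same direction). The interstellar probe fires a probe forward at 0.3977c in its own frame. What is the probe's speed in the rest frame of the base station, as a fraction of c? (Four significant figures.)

First combine the probe and interstellar probe (S''→S'): u₁ = (0.3977 + 0.761)/(1 + 0.3977×0.761) = 1.1587/1.3026497 = 0.88949.
Then combine with the carrier (S'→S): u = (0.88949 + 0.8637)/(1 + 0.88949×0.8637) = 1.75319/1.768252513 = 0.99148.

0.9915c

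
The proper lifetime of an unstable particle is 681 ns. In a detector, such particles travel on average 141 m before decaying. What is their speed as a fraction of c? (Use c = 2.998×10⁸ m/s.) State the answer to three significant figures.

0.568c

d = βγcτ ⇒ βγ = d/(cτ) = 141.0 m / (204.1638 m) = 0.69062.
β = (βγ)/√(1+(βγ)²) = 0.69062/√1.476956 = 0.568.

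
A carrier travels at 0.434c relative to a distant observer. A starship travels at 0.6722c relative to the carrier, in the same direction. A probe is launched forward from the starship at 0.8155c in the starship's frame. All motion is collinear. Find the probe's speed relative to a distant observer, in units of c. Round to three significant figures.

First combine the probe and starship (S''→S'): u₁ = (0.8155 + 0.6722)/(1 + 0.8155×0.6722) = 1.4877/1.5481791 = 0.96094.
Then combine with the carrier (S'→S): u = (0.96094 + 0.434)/(1 + 0.96094×0.434) = 1.39494/1.41704796 = 0.9844.

0.984c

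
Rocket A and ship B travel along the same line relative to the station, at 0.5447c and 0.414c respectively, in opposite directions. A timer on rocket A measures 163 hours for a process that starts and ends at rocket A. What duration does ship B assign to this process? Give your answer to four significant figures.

261.7 hours

Speed of rocket A in ship B's frame: u = (v_A + v_B)/(1 + v_A v_B/c²) = (0.5447 + 0.414)/(1 + 0.5447×0.414) = 0.9587/1.2255058 = 0.78229; |u| = 0.78229c.
γ for this relative speed: γ = 1/√(1 − 0.611978) = 1.6054.
Rocket A's interval is proper; time dilation gives Δt_B = γΔτ = 1.6054 × 163 hours = 261.7 hours.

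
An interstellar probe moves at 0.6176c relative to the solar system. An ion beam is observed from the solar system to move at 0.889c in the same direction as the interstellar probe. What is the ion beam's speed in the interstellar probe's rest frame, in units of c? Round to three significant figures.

Transform to the interstellar probe's frame: u' = (u − v)/(1 − uv/c²).
u' = (0.889 − 0.6176)/(1 − 0.889×0.6176) = 0.2714/0.4509536 = 0.60184.
Speed in the interstellar probe's frame: 0.602c (in the same direction).

0.602c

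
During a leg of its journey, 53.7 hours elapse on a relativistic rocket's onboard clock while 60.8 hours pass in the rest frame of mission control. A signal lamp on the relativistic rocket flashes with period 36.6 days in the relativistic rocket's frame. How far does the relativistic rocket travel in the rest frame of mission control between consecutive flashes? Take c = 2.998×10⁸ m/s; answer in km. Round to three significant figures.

5.03×10^11 km

γ = Δt/Δτ = 60.8/53.7 = 1.13222.
β = √(1 − 1/γ²) = 0.46896. Lab-frame period = γτ = 1.13222×36.6 days = 41.439 days. Distance = βc × γτ = 0.46896 × 2.998×10⁸ m/s × 3580329.6 s = 5.0337×10^14 m = 5.03×10^11 km.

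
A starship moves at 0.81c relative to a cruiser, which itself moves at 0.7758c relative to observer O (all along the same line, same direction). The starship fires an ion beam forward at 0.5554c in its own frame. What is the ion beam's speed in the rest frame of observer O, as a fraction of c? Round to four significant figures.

0.9925c

Compose velocities in two stages. Stage 1 (into S'): u₁ = (0.5554+0.81)/(1+0.5554×0.81) = 0.94174.
Stage 2 (into S): u = (0.94174+0.7758)/(1+0.94174×0.7758) = 0.99245, so the speed is 0.9925c.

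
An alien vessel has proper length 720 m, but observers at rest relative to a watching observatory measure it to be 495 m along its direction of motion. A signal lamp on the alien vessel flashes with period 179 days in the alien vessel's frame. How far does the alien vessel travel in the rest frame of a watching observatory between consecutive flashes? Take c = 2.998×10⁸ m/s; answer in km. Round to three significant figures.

4.90×10^12 km

γ = L₀/L = 720/495 = 1.45455.
β = √(1 − 1/γ²) = 0.72619. Lab-frame period = γτ = 1.45455×179 days = 260.36 days. Distance = βc × γτ = 0.72619 × 2.998×10⁸ m/s × 22495104 s = 4.8974×10^15 m = 4.90×10^12 km.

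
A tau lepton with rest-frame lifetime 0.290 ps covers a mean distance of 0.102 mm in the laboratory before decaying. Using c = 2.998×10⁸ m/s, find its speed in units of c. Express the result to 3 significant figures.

0.761c

d = βγcτ ⇒ βγ = d/(cτ) = 1.020×10^-4 m / (8.6942×10^-5 m) = 1.1732.
β = (βγ)/√(1+(βγ)²) = 1.1732/√2.3764 = 0.761.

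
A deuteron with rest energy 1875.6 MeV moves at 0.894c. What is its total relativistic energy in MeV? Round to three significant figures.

4190 MeV

Lorentz factor: γ = (1 − 0.799236)^(−1/2) = 2.2318.
Total energy: E = γmc² = 2.2318 × 1875.6 MeV = 4190 MeV.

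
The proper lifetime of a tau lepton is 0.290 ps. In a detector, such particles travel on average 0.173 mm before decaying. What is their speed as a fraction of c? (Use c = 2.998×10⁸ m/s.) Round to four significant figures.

Lab distance = (lab lifetime)·v = γτ·βc, so βγ = d/(cτ) = 1.730×10^-4/(2.998×10⁸ × 2.900×10^-13) = 1.9898.
With βγ = 1.9898: γ² = 1 + (βγ)² = 4.9593, and β = (βγ)/γ = 1.9898/2.22695 = 0.8935.

0.8935c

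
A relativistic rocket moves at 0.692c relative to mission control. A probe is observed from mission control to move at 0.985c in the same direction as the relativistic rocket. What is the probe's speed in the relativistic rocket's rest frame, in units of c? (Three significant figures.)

0.920c

Transform to the relativistic rocket's frame: u' = (u − v)/(1 − uv/c²).
u' = (0.985 − 0.692)/(1 − 0.985×0.692) = 0.293/0.31838 = 0.92028.
Speed in the relativistic rocket's frame: 0.920c (in the same direction).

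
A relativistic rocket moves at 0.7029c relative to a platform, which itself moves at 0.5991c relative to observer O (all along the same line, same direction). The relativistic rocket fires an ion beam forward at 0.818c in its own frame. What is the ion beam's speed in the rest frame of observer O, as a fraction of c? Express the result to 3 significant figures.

Apply u = (u'+v)/(1+u'v) twice. Ion beam in the platform frame: (0.818+0.7029)/(1+0.818·0.7029) = 1.5209/1.5749722 = 0.96567c.
That velocity, transformed to the rest frame of observer O: (0.96567+0.5991)/(1+0.96567·0.5991) = 1.56477/1.578532897 = 0.99128c.

0.991c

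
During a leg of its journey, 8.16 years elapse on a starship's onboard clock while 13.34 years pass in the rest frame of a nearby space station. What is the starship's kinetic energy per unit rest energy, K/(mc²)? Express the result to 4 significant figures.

The time-dilation ratio gives γ = 13.34/8.16 = 1.6348.
K/(mc²) = γ − 1 = 1.6348 − 1 = 0.6348.

0.6348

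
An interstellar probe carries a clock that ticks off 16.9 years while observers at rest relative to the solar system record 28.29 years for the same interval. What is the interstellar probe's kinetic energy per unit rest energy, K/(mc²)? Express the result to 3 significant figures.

0.674

The time-dilation ratio gives γ = 28.29/16.9 = 1.67396.
Since K = (γ−1)mc², K/(mc²) = 1.67396 − 1 = 0.674.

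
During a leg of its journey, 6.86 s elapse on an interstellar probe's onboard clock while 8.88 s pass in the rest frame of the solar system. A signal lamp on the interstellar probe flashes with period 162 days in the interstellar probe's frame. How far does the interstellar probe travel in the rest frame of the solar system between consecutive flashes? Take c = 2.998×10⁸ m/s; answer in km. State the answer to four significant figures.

The time-dilation ratio gives γ = 8.88/6.86 = 1.29446.
β = √(1 − 1/γ²) = 0.63499. Lab-frame period = γτ = 1.29446×162 days = 209.7 days. Distance = βc × γτ = 0.63499 × 2.998×10⁸ m/s × 18118080 s = 3.4491×10^15 m = 3.449×10^12 km.

3.449×10^12 km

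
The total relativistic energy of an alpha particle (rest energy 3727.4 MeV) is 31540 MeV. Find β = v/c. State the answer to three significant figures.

Total energy E = γmc² gives γ = 31540/3727.4 = 8.4617.
Hence β = √(1 − 1/γ²) = √(1 − 0.0139664) = √0.9860336 = 0.993.

0.993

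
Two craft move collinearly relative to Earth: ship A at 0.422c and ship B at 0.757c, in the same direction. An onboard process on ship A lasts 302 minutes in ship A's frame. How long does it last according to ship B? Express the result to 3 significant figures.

The velocity of ship A relative to ship B is (0.422 − 0.757)c / (1 − 0.422×0.757) = −0.49225c; relative speed 0.49225c.
At |u| = 0.49225c, γ = (1 − 0.24231)^(−1/2) = 1.1488.
The clock on ship A records proper time, so ship B measures Δt = γΔτ = 1.1488 × 302 = 347 minutes.

347 minutes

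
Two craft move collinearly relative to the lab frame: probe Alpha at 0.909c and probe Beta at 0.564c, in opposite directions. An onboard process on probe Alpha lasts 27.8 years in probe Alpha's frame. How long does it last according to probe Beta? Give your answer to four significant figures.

Transform probe Alpha's velocity into probe Beta's frame: (0.909 + 0.564)/(1 + 0.909·0.564) = 1.473/1.512676, so the relative speed is 0.97377c.
At |u| = 0.97377c, γ = (1 − 0.948228)^(−1/2) = 4.3949.
The clock on probe Alpha records proper time, so probe Beta measures Δt = γΔτ = 4.3949 × 27.8 = 122.2 years.

122.2 years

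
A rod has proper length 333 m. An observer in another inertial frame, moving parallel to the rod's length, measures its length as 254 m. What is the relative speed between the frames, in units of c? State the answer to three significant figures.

Length contraction gives γ = L₀/L = 333/254 = 1.311.
β = √(1 − 1/γ²) = √0.418172 = 0.647.

0.647c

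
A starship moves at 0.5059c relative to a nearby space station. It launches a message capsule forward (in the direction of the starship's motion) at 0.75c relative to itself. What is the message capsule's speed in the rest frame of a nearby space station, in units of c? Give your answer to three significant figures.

In units of c, u = (u' + v)/(1 + u'v) with u' = 0.75 and v = 0.5059.
Numerator: 0.75 + 0.5059 = 1.2559. Denominator: 1 + (0.75)(0.5059) = 1.379425.
u = 1.2559/1.379425 = 0.91045, so the speed is 0.910c.

0.910c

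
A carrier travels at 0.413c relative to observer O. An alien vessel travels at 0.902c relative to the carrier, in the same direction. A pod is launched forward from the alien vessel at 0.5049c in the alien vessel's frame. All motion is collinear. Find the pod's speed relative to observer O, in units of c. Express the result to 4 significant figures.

Apply u = (u'+v)/(1+u'v) twice. Pod in the carrier frame: (0.5049+0.902)/(1+0.5049·0.902) = 1.4069/1.4554198 = 0.96666c.
That velocity, transformed to the rest frame of observer O: (0.96666+0.413)/(1+0.96666·0.413) = 1.37966/1.39923058 = 0.98601c.

0.9860c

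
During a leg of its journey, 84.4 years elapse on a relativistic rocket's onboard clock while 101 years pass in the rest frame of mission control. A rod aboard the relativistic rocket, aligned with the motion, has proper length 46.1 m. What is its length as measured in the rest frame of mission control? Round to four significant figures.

38.52 m

The time-dilation ratio gives γ = 101/84.4 = 1.19668.
The rod contracts by the same γ: 46.1 m / 1.19668 = 38.52 m.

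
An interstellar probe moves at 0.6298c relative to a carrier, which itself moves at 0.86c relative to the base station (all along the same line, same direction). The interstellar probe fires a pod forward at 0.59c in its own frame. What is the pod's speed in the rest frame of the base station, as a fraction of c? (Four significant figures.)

First combine the pod and interstellar probe (S''→S'): u₁ = (0.59 + 0.6298)/(1 + 0.59×0.6298) = 1.2198/1.371582 = 0.88934.
Then combine with the carrier (S'→S): u = (0.88934 + 0.86)/(1 + 0.88934×0.86) = 1.74934/1.7648324 = 0.99122.

0.9912c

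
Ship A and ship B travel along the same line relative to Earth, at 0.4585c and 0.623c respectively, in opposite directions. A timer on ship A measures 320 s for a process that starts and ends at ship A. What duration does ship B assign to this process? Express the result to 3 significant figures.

592 s

Speed of ship A in ship B's frame: u = (v_A + v_B)/(1 + v_A v_B/c²) = (0.4585 + 0.623)/(1 + 0.4585×0.623) = 1.0815/1.2856455 = 0.84121; |u| = 0.84121c.
γ for this relative speed: γ = 1/√(1 − 0.707634) = 1.8494.
The clock on ship A records proper time, so ship B measures Δt = γΔτ = 1.8494 × 320 = 592 s.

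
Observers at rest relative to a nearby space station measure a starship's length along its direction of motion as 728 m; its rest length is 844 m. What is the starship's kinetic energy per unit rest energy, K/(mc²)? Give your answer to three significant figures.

0.159

From L = L₀/γ: γ = 844/728 = 1.15934.
K/(mc²) = γ − 1 = 1.15934 − 1 = 0.159.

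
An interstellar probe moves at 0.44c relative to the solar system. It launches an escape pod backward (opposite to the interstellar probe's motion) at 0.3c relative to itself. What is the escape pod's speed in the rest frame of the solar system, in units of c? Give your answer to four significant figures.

0.1613c

Relativistic velocity addition: u = (u' + v)/(1 + u'v/c²), with u' = −0.3c and v = 0.44c.
Numerator: −0.3 + 0.44 = 0.14. Denominator: 1 + (−0.3)(0.44) = 0.868.
u = 0.14/0.868 = 0.16129, so the speed is 0.1613c.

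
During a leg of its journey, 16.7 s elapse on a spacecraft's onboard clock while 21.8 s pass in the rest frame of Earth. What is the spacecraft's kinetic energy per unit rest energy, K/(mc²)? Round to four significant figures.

0.3054

The time-dilation ratio gives γ = 21.8/16.7 = 1.30539.
K/(mc²) = γ − 1 = 1.30539 − 1 = 0.3054.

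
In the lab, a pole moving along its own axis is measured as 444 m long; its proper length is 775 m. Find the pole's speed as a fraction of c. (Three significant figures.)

0.820c

Length contraction gives γ = L₀/L = 775/444 = 1.7455.
β = √(1 − 1/γ²) = √0.671784 = 0.820.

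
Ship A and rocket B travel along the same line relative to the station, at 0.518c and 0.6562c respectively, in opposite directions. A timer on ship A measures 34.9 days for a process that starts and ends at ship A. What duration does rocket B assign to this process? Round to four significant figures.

The velocity of ship A relative to rocket B is (0.518 + 0.6562)c / (1 + 0.518×0.6562) = 0.87633c; relative speed 0.87633c.
At |u| = 0.87633c, γ = (1 − 0.767954)^(−1/2) = 2.0759.
Ship A's interval is proper; time dilation gives Δt_B = γΔτ = 2.0759 × 34.9 days = 72.45 days.

72.45 days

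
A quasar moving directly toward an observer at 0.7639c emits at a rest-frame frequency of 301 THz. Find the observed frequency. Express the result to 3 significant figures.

823 THz

Relativistic Doppler (source moving toward): f_obs = f_src · √((1+β)/(1−β)).
With β = 0.7639: factor = √(1.7639/0.2361) = 2.7333.
f_obs = 301 × 2.7333 = 823 THz.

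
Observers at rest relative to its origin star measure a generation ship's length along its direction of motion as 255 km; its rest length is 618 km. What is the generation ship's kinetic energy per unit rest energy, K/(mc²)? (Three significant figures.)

1.42

γ = L₀/L = 618/255 = 2.42353.
K/(mc²) = γ − 1 = 2.42353 − 1 = 1.42.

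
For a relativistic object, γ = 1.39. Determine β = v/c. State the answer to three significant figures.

0.695

β = √(1 − 1/γ²) = √(1 − 1/1.9321) = √0.482428 = 0.695.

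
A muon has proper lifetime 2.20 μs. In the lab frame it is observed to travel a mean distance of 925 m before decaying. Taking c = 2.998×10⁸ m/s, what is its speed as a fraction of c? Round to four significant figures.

Lab distance = (lab lifetime)·v = γτ·βc, so βγ = d/(cτ) = 925.0/(2.998×10⁸ × 2.200×10^-6) = 1.4025.
With βγ = 1.4025: γ² = 1 + (βγ)² = 2.96701, and β = (βγ)/γ = 1.4025/1.7225 = 0.8142.

0.8142c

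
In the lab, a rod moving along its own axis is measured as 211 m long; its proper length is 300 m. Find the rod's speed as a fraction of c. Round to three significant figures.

0.711c

Length contraction gives γ = L₀/L = 300/211 = 1.4218.
β = √(1 − 1/γ²) = √0.505322 = 0.711.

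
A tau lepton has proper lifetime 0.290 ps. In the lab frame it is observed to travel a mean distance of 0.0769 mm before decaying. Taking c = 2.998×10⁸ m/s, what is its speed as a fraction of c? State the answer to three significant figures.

0.663c

d = βγcτ ⇒ βγ = d/(cτ) = 7.690×10^-5 m / (8.6942×10^-5 m) = 0.8845.
β = (βγ)/√(1+(βγ)²) = 0.8845/√1.78234 = 0.663.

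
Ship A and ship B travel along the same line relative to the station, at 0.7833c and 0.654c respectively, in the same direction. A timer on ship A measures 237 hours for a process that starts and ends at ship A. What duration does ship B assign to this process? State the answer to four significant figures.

245.8 hours

The velocity of ship A relative to ship B is (0.7833 − 0.654)c / (1 − 0.7833×0.654) = 0.26511c; relative speed 0.26511c.
At |u| = 0.26511c, γ = (1 − 0.0702833)^(−1/2) = 1.0371.
The clock on ship A records proper time, so ship B measures Δt = γΔτ = 1.0371 × 237 = 245.8 hours.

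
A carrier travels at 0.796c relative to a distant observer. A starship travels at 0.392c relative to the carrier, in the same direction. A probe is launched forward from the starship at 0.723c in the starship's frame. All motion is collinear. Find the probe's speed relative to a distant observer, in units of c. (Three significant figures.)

First combine the probe and starship (S''→S'): u₁ = (0.723 + 0.392)/(1 + 0.723×0.392) = 1.115/1.283416 = 0.86878.
Then combine with the carrier (S'→S): u = (0.86878 + 0.796)/(1 + 0.86878×0.796) = 1.66478/1.69154888 = 0.98417.

0.984c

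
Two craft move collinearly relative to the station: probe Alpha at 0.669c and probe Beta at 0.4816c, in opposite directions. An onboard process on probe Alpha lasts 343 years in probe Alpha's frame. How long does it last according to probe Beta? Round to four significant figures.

The velocity of probe Alpha relative to probe Beta is (0.669 + 0.4816)c / (1 + 0.669×0.4816) = 0.87022c; relative speed 0.87022c.
At |u| = 0.87022c, γ = (1 − 0.757283)^(−1/2) = 2.0298.
Probe Alpha's interval is proper; time dilation gives Δt_B = γΔτ = 2.0298 × 343 years = 696.2 years.

696.2 years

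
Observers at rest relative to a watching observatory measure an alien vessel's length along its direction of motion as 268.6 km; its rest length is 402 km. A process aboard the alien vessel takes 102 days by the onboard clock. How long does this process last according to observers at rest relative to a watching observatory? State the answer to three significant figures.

153 days

Length contraction gives γ = L₀/L = 402/268.6 = 1.49665.
The same γ dilates the second interval: 1.49665 × 102 days = 153 days.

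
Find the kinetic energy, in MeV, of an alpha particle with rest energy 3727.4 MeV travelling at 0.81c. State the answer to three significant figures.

With β = 0.81, γ = 1/√(1 − 0.81²) = 1/√0.3439 = 1.70523.
Kinetic energy: K = (γ − 1)mc² = (1.70523 − 1) × 3727.4 MeV = 0.70523 × 3727.4 = 2630 MeV.

2630 MeV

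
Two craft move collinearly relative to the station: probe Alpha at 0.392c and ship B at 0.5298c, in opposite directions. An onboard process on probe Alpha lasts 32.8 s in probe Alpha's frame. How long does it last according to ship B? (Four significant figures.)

Speed of probe Alpha in ship B's frame: u = (v_A + v_B)/(1 + v_A v_B/c²) = (0.392 + 0.5298)/(1 + 0.392×0.5298) = 0.9218/1.2076816 = 0.76328; |u| = 0.76328c.
At |u| = 0.76328c, γ = (1 − 0.582596)^(−1/2) = 1.5478.
The clock on probe Alpha records proper time, so ship B measures Δt = γΔτ = 1.5478 × 32.8 = 50.77 s.

50.77 s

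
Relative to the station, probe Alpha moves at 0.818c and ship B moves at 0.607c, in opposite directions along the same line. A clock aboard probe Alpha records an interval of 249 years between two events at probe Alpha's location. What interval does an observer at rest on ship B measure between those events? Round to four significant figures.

Speed of probe Alpha in ship B's frame: u = (v_A + v_B)/(1 + v_A v_B/c²) = (0.818 + 0.607)/(1 + 0.818×0.607) = 1.425/1.496526 = 0.95221; |u| = 0.95221c.
γ for this relative speed: γ = 1/√(1 − 0.906704) = 3.2739.
The clock on probe Alpha records proper time, so ship B measures Δt = γΔτ = 3.2739 × 249 = 815.2 years.

815.2 years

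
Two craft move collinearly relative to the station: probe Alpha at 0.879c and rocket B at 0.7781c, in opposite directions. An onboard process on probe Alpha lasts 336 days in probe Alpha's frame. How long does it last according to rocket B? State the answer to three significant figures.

1890 days

Transform probe Alpha's velocity into rocket B's frame: (0.879 + 0.7781)/(1 + 0.879·0.7781) = 1.6571/1.6839499, so the relative speed is 0.98406c.
At |u| = 0.98406c, γ = (1 − 0.968374)^(−1/2) = 5.6231.
The clock on probe Alpha records proper time, so rocket B measures Δt = γΔτ = 5.6231 × 336 = 1890 days.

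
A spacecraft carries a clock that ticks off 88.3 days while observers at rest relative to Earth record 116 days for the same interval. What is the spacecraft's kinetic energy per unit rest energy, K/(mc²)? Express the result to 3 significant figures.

0.314

The time-dilation ratio gives γ = 116/88.3 = 1.3137.
K/(mc²) = γ − 1 = 1.3137 − 1 = 0.314.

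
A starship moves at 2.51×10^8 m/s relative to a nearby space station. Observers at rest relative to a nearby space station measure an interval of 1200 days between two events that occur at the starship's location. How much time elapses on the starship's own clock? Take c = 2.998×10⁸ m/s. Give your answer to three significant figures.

656 days

β = v/c = (2.51×10^8 m/s)/(2.998×10⁸ m/s) = 0.837225.
Lorentz factor: γ = (1 − 0.7009457)^(−1/2) = 1.8286.
The starship's clock runs slow as seen from a nearby space station, so Δτ = Δt/γ = 1200/1.8286 = 656 days.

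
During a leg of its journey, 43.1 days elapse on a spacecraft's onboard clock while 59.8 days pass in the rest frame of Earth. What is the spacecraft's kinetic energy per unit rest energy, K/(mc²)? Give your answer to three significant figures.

0.387

γ = Δt/Δτ = 59.8/43.1 = 1.38747.
K/(mc²) = γ − 1 = 1.38747 − 1 = 0.387.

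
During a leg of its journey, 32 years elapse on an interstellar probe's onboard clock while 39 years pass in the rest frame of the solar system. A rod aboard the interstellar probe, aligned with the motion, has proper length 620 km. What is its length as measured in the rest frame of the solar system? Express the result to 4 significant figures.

From Δt = γΔτ: γ = 39/32 = 1.21875.
L = L₀/γ = 620/1.21875 = 508.7 km.

508.7 km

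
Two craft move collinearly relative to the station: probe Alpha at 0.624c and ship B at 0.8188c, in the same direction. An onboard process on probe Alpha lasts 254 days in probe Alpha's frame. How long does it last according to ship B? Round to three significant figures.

The velocity of probe Alpha relative to ship B is (0.624 − 0.8188)c / (1 − 0.624×0.8188) = −0.39831c; relative speed 0.39831c.
γ for this relative speed: γ = 1/√(1 − 0.158651) = 1.0902.
Probe Alpha's interval is proper; time dilation gives Δt_B = γΔτ = 1.0902 × 254 days = 277 days.

277 days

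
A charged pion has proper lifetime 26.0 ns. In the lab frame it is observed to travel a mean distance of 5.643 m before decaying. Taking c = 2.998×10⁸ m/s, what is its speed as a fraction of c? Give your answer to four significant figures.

0.5864c

Let x = d/(cτ) = 5.643 m / (2.998×10⁸ m/s × 2.600×10^-8 s) = 0.72394. Since d = βγcτ, x = βγ = β/√(1−β²).
Solving: β² = x²/(1+x²) = 0.524089/1.524089 = 0.34387, so β = 0.5864.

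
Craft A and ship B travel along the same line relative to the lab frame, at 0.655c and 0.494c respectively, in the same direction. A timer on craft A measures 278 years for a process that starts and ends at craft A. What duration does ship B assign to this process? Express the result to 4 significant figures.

Speed of craft A in ship B's frame: u = (v_A − v_B)/(1 − v_A v_B/c²) = (0.655 − 0.494)/(1 − 0.655×0.494) = 0.161/0.67643 = 0.23801; |u| = 0.23801c.
γ for this relative speed: γ = 1/√(1 − 0.0566488) = 1.0296.
The clock on craft A records proper time, so ship B measures Δt = γΔτ = 1.0296 × 278 = 286.2 years.

286.2 years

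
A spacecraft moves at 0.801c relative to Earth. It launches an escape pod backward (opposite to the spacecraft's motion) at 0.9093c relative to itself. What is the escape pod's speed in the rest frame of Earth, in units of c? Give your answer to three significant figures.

0.399c

In units of c, u = (u' + v)/(1 + u'v) with u' = −0.9093 and v = 0.801.
Numerator: −0.9093 + 0.801 = −0.1083. Denominator: 1 + (−0.9093)(0.801) = 0.2716507.
u = −0.1083/0.2716507 = −0.39867, so the speed is 0.399c.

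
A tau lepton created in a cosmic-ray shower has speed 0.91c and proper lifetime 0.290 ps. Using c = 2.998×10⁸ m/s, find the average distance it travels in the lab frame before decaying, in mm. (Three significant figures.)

0.191 mm

γ = 1/√(1 − β²) = 1/√(1 − 0.8281) = 1/√0.1719 = 1/0.414608 = 2.4119.
Lab-frame lifetime: Δt = γτ = 2.4119 × 0.290 ps = 0.69945 ps.
Distance: d = vΔt = 0.91 × 2.998×10⁸ m/s × 6.9945×10^-13 s = 1.91×10^-4 m = 0.191 mm.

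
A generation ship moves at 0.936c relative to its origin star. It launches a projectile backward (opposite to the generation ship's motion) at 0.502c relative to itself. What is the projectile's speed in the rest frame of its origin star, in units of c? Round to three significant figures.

0.819c

Relativistic velocity addition: u = (u' + v)/(1 + u'v/c²), with u' = −0.502c and v = 0.936c.
Numerator: −0.502 + 0.936 = 0.434. Denominator: 1 + (−0.502)(0.936) = 0.530128.
u = 0.434/0.530128 = 0.81867, so the speed is 0.819c.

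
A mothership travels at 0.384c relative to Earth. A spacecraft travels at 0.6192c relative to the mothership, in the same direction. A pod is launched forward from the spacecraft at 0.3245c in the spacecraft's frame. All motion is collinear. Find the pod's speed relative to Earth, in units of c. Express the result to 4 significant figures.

First combine the pod and spacecraft (S''→S'): u₁ = (0.3245 + 0.6192)/(1 + 0.3245×0.6192) = 0.9437/1.2009304 = 0.78581.
Then combine with the mothership (S'→S): u = (0.78581 + 0.384)/(1 + 0.78581×0.384) = 1.16981/1.30175104 = 0.89864.

0.8986c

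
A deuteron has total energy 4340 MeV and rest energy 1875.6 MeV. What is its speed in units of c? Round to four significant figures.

0.9018c

γ = E/(mc²) = 4340/1875.6 = 2.3139.
β = √(1 − 1/γ²) = √(1 − 0.186772) = √0.813228 = 0.9018.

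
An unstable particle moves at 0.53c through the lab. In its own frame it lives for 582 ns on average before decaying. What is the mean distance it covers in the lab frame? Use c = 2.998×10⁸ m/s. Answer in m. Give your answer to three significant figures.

Lorentz factor: γ = (1 − 0.2809)^(−1/2) = 1.1792.
Lab-frame lifetime: Δt = γτ = 1.1792 × 582 ns = 686.29 ns.
Distance: d = vΔt = 0.53 × 2.998×10⁸ m/s × 6.8629×10^-7 s = 109 m.

109 m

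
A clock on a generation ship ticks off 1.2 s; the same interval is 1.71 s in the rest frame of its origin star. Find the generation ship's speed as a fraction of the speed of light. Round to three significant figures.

0.712c

γ = Δt/Δτ = 1.71/1.2 = 1.425.
β = √(1 − 1/γ²) = √(1 − 0.492459) = √0.507541 = 0.712.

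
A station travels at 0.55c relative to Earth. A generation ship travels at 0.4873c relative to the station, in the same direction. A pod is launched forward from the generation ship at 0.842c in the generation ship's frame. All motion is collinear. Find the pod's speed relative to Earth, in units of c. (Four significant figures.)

Compose velocities in two stages. Stage 1 (into S'): u₁ = (0.842+0.4873)/(1+0.842×0.4873) = 0.94256.
Stage 2 (into S): u = (0.94256+0.55)/(1+0.94256×0.55) = 0.98298, so the speed is 0.9830c.

0.9830c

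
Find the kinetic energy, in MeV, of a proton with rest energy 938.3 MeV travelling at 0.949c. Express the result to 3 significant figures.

2040 MeV

Lorentz factor: γ = (1 − 0.900601)^(−1/2) = 3.1718.
Kinetic energy: K = (γ − 1)mc² = (3.1718 − 1) × 938.3 MeV = 2.1718 × 938.3 = 2040 MeV.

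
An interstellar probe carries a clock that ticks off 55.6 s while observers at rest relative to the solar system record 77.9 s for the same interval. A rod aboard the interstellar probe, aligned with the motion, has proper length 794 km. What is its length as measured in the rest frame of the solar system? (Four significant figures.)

From Δt = γΔτ: γ = 77.9/55.6 = 1.40108.
The rod contracts by the same γ: 794 km / 1.40108 = 566.7 km.

566.7 km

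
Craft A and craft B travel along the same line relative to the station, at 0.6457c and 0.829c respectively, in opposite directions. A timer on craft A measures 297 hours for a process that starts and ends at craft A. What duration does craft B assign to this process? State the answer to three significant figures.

Transform craft A's velocity into craft B's frame: (0.6457 + 0.829)/(1 + 0.6457·0.829) = 1.4747/1.5352853, so the relative speed is 0.96054c.
At |u| = 0.96054c, γ = (1 − 0.922637)^(−1/2) = 3.5953.
Craft A's interval is proper; time dilation gives Δt_B = γΔτ = 3.5953 × 297 hours = 1070 hours.

1070 hours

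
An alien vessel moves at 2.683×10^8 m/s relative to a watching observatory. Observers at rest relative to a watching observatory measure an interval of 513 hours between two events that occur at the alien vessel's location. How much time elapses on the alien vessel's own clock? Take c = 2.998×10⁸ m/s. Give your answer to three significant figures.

229 hours

β = v/c = (2.683×10^8 m/s)/(2.998×10⁸ m/s) = 0.89493.
β² = 0.8008997049, so γ = 1/√0.1991002951 = 2.2411.
The alien vessel's clock runs slow as seen from a watching observatory, so Δτ = Δt/γ = 513/2.2411 = 229 hours.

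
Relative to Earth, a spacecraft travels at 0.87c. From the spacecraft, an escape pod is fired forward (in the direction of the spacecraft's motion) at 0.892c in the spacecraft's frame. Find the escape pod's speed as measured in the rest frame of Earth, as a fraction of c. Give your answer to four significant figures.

Relativistic velocity addition: u = (u' + v)/(1 + u'v/c²), with u' = 0.892c and v = 0.87c.
Numerator: 0.892 + 0.87 = 1.762. Denominator: 1 + (0.892)(0.87) = 1.77604.
u = 1.762/1.77604 = 0.99209, so the speed is 0.9921c.

0.9921c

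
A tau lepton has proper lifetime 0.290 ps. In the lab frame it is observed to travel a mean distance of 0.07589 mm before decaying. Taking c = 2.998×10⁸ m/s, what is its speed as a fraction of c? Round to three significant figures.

0.658c

Let x = d/(cτ) = 7.589×10^-5 m / (2.998×10⁸ m/s × 2.900×10^-13 s) = 0.87288. Since d = βγcτ, x = βγ = β/√(1−β²).
Solving: β² = x²/(1+x²) = 0.761919/1.761919 = 0.432437, so β = 0.658.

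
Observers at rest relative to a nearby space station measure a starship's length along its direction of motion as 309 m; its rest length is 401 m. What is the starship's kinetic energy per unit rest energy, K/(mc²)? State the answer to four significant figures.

0.2977

From L = L₀/γ: γ = 401/309 = 1.29773.
Since K = (γ−1)mc², K/(mc²) = 1.29773 − 1 = 0.2977.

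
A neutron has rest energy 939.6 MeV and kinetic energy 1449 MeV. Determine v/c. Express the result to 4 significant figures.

0.9194

K = (γ−1)mc², so γ = 1 + 1449/939.6 = 2.5421.
Then v/c = √(1 − γ⁻²) = √(1 − 0.154744) = √0.845256 = 0.9194.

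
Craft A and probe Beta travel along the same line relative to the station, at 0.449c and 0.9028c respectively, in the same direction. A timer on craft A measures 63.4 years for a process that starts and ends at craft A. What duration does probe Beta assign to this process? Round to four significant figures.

Transform craft A's velocity into probe Beta's frame: (0.449 − 0.9028)/(1 − 0.449·0.9028) = −0.4538/0.5946428, so the relative speed is 0.76315c.
γ for this relative speed: γ = 1/√(1 − 0.582398) = 1.5475.
The clock on craft A records proper time, so probe Beta measures Δt = γΔτ = 1.5475 × 63.4 = 98.11 years.

98.11 years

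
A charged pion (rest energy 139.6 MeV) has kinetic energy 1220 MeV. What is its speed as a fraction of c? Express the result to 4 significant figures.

0.9947c

γ = 1 + K/(mc²) = 1 + 1220/139.6 = 9.7393.
β = √(1 − 1/γ²) = √(1 − 0.0105425) = √0.9894575 = 0.9947.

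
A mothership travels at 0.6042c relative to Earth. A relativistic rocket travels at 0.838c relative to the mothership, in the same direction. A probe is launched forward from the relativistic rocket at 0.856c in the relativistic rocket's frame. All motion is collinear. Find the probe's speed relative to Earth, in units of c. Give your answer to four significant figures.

Apply u = (u'+v)/(1+u'v) twice. Probe in the mothership frame: (0.856+0.838)/(1+0.856·0.838) = 1.694/1.717328 = 0.98642c.
That velocity, transformed to the rest frame of Earth: (0.98642+0.6042)/(1+0.98642·0.6042) = 1.59062/1.595994964 = 0.99663c.

0.9966c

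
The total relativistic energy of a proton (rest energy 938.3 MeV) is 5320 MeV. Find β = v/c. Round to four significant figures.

0.9843

γ = E/(mc²) = 5320/938.3 = 5.6698.
β = √(1 − 1/γ²) = √(1 − 0.0311075) = √0.9688925 = 0.9843.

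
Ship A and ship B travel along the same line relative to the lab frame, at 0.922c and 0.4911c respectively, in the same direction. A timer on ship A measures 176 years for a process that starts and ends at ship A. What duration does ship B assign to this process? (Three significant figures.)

286 years

The velocity of ship A relative to ship B is (0.922 − 0.4911)c / (1 − 0.922×0.4911) = 0.78746c; relative speed 0.78746c.
At |u| = 0.78746c, γ = (1 − 0.620093)^(−1/2) = 1.6224.
Ship A's interval is proper; time dilation gives Δt_B = γΔτ = 1.6224 × 176 years = 286 years.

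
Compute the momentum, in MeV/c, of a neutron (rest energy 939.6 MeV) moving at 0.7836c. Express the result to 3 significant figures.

γ = 1/√(1 − β²) = 1/√(1 − 0.61402896) = 1/√0.38597104 = 1/0.621266 = 1.6096.
Momentum: p = γβ·mc = 1.6096 × 0.7836 × 939.6 MeV/c = 1190 MeV/c.

1190 MeV/c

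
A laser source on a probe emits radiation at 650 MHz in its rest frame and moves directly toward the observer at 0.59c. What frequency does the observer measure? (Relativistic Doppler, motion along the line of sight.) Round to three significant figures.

Relativistic Doppler (source moving toward): f_obs = f_src · √((1+β)/(1−β)).
With β = 0.59: factor = √(1.59/0.41) = 1.9693.
f_obs = 650 × 1.9693 = 1280 MHz.

1280 MHz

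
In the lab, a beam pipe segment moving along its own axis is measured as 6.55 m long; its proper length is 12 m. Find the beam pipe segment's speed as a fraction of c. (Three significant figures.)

0.838c

Length contraction gives γ = L₀/L = 12/6.55 = 1.8321.
β = √(1 − 1/γ²) = √0.702079 = 0.838.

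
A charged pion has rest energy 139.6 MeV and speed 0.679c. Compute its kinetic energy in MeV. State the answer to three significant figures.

50.6 MeV

With β = 0.679, γ = 1/√(1 − 0.679²) = 1/√0.538959 = 1.36214.
Kinetic energy: K = (γ − 1)mc² = (1.36214 − 1) × 139.6 MeV = 0.36214 × 139.6 = 50.6 MeV.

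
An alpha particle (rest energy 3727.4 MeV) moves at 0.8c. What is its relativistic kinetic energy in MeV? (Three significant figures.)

Lorentz factor: γ = (1 − 0.64)^(−1/2) = 1.66667.
Kinetic energy: K = (γ − 1)mc² = (1.66667 − 1) × 3727.4 MeV = 0.66667 × 3727.4 = 2480 MeV.

2480 MeV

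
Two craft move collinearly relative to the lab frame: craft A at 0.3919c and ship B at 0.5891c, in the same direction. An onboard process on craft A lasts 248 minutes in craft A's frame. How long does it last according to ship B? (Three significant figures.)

Transform craft A's velocity into ship B's frame: (0.3919 − 0.5891)/(1 − 0.3919·0.5891) = −0.1972/0.76913171, so the relative speed is 0.25639c.
At |u| = 0.25639c, γ = (1 − 0.0657358)^(−1/2) = 1.0346.
Craft A's interval is proper; time dilation gives Δt_B = γΔτ = 1.0346 × 248 minutes = 257 minutes.

257 minutes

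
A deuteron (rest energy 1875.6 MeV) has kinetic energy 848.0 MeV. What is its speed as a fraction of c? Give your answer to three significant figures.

0.725c

γ = 1 + K/(mc²) = 1 + 848.0/1875.6 = 1.4521.
β = √(1 − 1/γ²) = √(1 − 0.47425) = √0.52575 = 0.725.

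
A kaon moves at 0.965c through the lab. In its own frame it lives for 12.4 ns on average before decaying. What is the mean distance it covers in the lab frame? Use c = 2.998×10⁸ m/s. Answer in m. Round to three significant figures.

13.7 m

With β = 0.965, γ = 1/√(1 − 0.965²) = 1/√0.068775 = 3.8132.
Lab-frame lifetime: Δt = γτ = 3.8132 × 12.4 ns = 47.284 ns.
Distance: d = vΔt = 0.965 × 2.998×10⁸ m/s × 4.7284×10^-8 s = 13.7 m.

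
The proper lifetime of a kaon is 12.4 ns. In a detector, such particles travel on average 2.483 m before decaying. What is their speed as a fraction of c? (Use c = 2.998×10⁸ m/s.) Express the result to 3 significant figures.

d = βγcτ ⇒ βγ = d/(cτ) = 2.483 m / (3.71752 m) = 0.66792.
β = (βγ)/√(1+(βγ)²) = 0.66792/√1.446117 = 0.555.

0.555c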